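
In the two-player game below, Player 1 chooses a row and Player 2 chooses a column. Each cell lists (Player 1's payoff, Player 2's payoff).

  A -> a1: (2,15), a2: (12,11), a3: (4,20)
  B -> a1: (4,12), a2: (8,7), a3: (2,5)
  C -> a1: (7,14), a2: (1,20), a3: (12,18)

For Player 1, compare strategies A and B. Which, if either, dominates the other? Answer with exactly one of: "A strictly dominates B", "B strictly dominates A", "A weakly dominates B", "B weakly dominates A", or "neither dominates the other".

A's payoffs vs B's, by Player 2's action — a1: 2<4, a2: 12>8, a3: 4>2.
A does better at a2, a3 but worse at a1; neither strategy dominates the other.

neither dominates the other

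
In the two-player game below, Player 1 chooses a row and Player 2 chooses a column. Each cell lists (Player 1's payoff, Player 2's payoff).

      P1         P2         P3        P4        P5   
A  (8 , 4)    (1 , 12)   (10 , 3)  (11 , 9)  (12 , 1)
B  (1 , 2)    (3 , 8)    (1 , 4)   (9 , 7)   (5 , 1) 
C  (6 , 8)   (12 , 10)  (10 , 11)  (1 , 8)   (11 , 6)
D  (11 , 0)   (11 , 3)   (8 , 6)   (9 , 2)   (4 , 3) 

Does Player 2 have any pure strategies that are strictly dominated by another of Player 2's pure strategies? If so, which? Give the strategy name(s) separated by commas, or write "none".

P1 is strictly dominated by P2 (A: 12>4, B: 8>2, C: 10>8, D: 3>0).
P2 is not dominated — it holds its own against P1 at A (12>4); P3 at A (12>3); P4 at A (12>9); P5 at A (12>1).
P3 is not dominated — it holds its own against P1 at B (4>2); P2 at C (11>10); P4 at C (11>8); P5 at A (3>1).
P4 is strictly dominated by P2 (A: 12>9, B: 8>7, C: 10>8, D: 3>2).
P5 is strictly dominated by P3 (A: 3>1, B: 4>1, C: 11>6, D: 6>3).

P1, P4, P5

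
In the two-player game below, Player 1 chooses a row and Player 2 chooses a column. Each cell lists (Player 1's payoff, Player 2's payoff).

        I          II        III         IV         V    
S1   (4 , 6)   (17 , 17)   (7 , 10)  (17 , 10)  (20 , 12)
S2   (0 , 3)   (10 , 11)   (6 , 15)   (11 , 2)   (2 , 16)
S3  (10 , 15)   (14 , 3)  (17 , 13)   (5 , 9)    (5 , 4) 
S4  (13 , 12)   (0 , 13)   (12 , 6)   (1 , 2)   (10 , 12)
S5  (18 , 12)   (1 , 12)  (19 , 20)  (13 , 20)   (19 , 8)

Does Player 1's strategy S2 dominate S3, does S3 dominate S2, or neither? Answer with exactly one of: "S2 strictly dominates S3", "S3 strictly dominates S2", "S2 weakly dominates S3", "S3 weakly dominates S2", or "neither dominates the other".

neither dominates the other

S2's payoffs vs S3's, by Player 2's action — I: 0<10, II: 10<14, III: 6<17, IV: 11>5, V: 2<5.
S2 does better at IV but worse at I, II, III, V; neither strategy dominates the other.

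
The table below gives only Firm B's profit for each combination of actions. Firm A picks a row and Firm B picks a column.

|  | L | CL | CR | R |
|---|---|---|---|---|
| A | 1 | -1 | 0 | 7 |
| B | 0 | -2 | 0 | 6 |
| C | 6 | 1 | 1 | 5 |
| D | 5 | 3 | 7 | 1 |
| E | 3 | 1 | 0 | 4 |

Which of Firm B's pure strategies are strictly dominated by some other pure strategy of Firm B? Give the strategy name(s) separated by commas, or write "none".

Nothing dominates L: CL at A (1>-1); CR at A (1>0); R at C (6>5).
CL: dominated, since L does at least as well everywhere (A: 1>-1, B: 0>-2, C: 6>1, D: 5>3, E: 3>1).
CR: no other strategy beats it everywhere (L at B (0=0); CL at A (0>-1); R at D (7>1)).
R: no other strategy beats it everywhere (L at A (7>1); CL at A (7>-1); CR at A (7>0)).

CL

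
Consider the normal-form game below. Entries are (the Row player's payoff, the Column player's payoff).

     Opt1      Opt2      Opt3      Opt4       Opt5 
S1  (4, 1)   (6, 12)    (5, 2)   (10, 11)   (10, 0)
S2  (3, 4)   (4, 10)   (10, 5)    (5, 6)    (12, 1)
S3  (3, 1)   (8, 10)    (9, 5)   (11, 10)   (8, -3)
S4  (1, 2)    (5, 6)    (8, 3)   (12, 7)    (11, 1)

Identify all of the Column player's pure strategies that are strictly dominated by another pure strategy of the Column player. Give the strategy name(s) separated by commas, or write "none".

Opt1: dominated, since Opt2 does at least as well everywhere (S1: 12>1, S2: 10>4, S3: 10>1, S4: 6>2).
Opt2: no other strategy beats it everywhere (Opt1 at S1 (12>1); Opt3 at S1 (12>2); Opt4 at S1 (12>11); Opt5 at S1 (12>0)).
Opt2 strictly dominates Opt3 — S1: 12>2, S2: 10>5, S3: 10>5, S4: 6>3.
Opt4: no other strategy beats it everywhere (Opt1 at S1 (11>1); Opt2 at S3 (10=10); Opt3 at S1 (11>2); Opt5 at S1 (11>0)).
Opt5: dominated, since Opt1 does at least as well everywhere (S1: 1>0, S2: 4>1, S3: 1>-3, S4: 2>1).

Opt1, Opt3, Opt5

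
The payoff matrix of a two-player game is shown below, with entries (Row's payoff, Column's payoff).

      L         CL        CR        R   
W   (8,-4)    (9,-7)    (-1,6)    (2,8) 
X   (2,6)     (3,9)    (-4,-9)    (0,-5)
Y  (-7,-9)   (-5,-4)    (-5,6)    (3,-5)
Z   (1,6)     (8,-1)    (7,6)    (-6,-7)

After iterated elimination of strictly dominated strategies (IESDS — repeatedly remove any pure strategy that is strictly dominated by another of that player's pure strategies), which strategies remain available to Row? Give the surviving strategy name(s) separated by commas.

Row X is eliminated: W beats it against every remaining column (L: 8>2, CL: 9>3, CR: -1>-4, R: 2>0).
Column's strategy CL is strictly dominated by CR (W: 6>-7, Y: 6>-4, Z: 6>-1) and is removed.
Among the remaining strategies, none is strictly dominated by another pure strategy of the same player, so the elimination stops.
Surviving strategies — Row: {W, Y, Z}; Column: {L, CR, R}.

W, Y, Z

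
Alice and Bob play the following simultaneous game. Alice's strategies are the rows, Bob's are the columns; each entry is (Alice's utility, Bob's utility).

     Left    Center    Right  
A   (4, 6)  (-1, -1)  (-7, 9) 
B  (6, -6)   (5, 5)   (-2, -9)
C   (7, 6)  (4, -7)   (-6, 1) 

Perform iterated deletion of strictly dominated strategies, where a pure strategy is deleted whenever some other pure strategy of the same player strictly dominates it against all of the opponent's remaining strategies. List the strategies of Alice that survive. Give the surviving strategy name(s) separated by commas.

B, C

Row A is eliminated: B beats it against every remaining column (Left: 6>4, Center: 5>-1, Right: -2>-7).
Column Right is eliminated: Left beats it against every remaining row (B: -6>-9, C: 6>1).
Among the remaining strategies, none is strictly dominated by another pure strategy of the same player, so the elimination stops.
Surviving strategies — Alice: {B, C}; Bob: {Left, Center}.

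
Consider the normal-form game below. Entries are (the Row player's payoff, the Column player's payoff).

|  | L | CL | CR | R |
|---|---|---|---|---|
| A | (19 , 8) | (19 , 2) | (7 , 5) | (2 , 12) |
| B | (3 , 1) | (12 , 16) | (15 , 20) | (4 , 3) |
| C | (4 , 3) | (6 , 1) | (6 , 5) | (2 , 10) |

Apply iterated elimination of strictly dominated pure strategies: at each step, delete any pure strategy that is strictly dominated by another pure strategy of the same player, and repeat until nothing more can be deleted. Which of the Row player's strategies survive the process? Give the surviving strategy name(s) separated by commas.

B

For the Column player, R strictly dominates L on the remaining rows (A: 12>8, B: 3>1, C: 10>3); eliminate L.
Row C is eliminated: B beats it against every remaining column (CL: 12>6, CR: 15>6, R: 4>2).
The Column player's strategy CL is strictly dominated by CR (A: 5>2, B: 20>16) and is removed.
For the Row player, B strictly dominates A on the remaining columns (CR: 15>7, R: 4>2); eliminate A.
The Column player's strategy R is strictly dominated by CR (B: 20>3) and is removed.
Among the remaining strategies, none is strictly dominated by another pure strategy of the same player, so the elimination stops.
Surviving strategies — the Row player: {B}; the Column player: {CR}.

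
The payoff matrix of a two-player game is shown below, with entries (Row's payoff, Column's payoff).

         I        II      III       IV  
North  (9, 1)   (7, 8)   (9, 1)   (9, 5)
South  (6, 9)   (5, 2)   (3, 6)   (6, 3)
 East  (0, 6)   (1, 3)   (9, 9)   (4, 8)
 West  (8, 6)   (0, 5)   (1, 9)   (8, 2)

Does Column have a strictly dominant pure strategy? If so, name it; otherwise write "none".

I fails to dominate II at North (1<8).
II fails to dominate I at South (2<9).
III fails to dominate I at North (1=1).
IV fails to dominate I at South (3<9).
No single strategy dominates all the others.

none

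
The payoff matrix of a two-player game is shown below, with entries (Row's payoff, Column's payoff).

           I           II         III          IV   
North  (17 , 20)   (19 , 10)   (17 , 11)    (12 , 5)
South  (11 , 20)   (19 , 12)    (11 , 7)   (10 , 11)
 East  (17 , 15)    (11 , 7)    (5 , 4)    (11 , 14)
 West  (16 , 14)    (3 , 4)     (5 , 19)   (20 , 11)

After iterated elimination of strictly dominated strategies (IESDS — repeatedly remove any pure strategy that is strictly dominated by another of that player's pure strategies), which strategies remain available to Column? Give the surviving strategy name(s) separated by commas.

I

Column II is eliminated: I beats it against every remaining row (North: 20>10, South: 20>12, East: 15>7, West: 14>4).
Row South is eliminated: North beats it against every remaining column (I: 17>11, III: 17>11, IV: 12>10).
For Column, I strictly dominates IV on the remaining rows (North: 20>5, East: 15>14, West: 14>11); eliminate IV.
For Row, North strictly dominates West on the remaining columns (I: 17>16, III: 17>5); eliminate West.
Column III is eliminated: I beats it against every remaining row (North: 20>11, East: 15>4).
Among the remaining strategies, none is strictly dominated by another pure strategy of the same player, so the elimination stops.
Surviving strategies — Row: {North, East}; Column: {I}.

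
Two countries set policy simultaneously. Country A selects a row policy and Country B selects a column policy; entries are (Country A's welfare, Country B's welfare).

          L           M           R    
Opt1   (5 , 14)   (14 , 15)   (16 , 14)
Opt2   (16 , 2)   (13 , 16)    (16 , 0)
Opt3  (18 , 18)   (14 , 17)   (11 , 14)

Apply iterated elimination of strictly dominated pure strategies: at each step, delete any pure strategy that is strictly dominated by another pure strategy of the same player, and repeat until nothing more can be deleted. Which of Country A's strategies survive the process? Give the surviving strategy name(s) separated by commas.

Opt1, Opt3

Column R is eliminated: M beats it against every remaining row (Opt1: 15>14, Opt2: 16>0, Opt3: 17>14).
Country A's strategy Opt2 is strictly dominated by Opt3 (L: 18>16, M: 14>13) and is removed.
Among the remaining strategies, none is strictly dominated by another pure strategy of the same player, so the elimination stops.
Surviving strategies — Country A: {Opt1, Opt3}; Country B: {L, M}.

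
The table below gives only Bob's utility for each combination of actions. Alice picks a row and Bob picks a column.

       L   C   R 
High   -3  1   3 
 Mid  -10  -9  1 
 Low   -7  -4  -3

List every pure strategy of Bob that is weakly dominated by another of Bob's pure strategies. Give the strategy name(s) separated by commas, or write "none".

L is weakly dominated by C (High: 1>-3, Mid: -9>-10, Low: -4>-7).
R weakly dominates C — High: 3>1, Mid: 1>-9, Low: -3>-4.
Nothing dominates R: L at High (3>-3); C at High (3>1).

L, C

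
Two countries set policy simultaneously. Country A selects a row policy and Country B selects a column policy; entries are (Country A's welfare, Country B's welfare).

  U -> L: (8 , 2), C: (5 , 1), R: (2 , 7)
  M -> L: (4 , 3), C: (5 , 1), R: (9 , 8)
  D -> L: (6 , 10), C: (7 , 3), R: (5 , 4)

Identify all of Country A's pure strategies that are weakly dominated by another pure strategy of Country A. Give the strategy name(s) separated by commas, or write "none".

U: no other strategy beats it everywhere (M at L (8>4); D at L (8>6)).
M: no other strategy beats it everywhere (U at R (9>2); D at R (9>5)).
D is not dominated — it holds its own against U at C (7>5); M at L (6>4).

none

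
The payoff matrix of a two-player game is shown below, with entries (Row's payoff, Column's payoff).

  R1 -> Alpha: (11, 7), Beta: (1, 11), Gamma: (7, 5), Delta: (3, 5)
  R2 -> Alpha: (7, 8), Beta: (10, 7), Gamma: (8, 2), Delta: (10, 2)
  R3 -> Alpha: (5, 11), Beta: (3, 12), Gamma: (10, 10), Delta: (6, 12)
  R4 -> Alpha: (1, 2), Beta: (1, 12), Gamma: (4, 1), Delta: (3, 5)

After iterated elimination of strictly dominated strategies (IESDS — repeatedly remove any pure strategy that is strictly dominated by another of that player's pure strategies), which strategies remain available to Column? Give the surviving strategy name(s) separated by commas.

Row R4 is eliminated: R2 beats it against every remaining column (Alpha: 7>1, Beta: 10>1, Gamma: 8>4, Delta: 10>3).
For Column, Alpha strictly dominates Gamma on the remaining rows (R1: 7>5, R2: 8>2, R3: 11>10); eliminate Gamma.
Row R3 is eliminated: R2 beats it against every remaining column (Alpha: 7>5, Beta: 10>3, Delta: 10>6).
Column's strategy Delta is strictly dominated by Alpha (R1: 7>5, R2: 8>2) and is removed.
Among the remaining strategies, none is strictly dominated by another pure strategy of the same player, so the elimination stops.
Surviving strategies — Row: {R1, R2}; Column: {Alpha, Beta}.

Alpha, Beta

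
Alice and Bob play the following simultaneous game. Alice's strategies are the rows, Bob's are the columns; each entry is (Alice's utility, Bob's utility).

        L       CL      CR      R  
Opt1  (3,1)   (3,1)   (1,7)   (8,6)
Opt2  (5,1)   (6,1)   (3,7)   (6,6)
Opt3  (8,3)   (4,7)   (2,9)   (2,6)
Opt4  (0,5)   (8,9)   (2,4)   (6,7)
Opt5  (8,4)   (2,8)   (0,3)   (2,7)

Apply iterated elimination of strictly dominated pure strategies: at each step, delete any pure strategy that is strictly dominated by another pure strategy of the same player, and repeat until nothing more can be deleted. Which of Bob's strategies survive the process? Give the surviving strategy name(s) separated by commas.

CL, CR, R

For Bob, R strictly dominates L on the remaining rows (Opt1: 6>1, Opt2: 6>1, Opt3: 6>3, Opt4: 7>5, Opt5: 7>4); eliminate L.
Alice's strategy Opt3 is strictly dominated by Opt2 (CL: 6>4, CR: 3>2, R: 6>2) and is removed.
For Alice, Opt1 strictly dominates Opt5 on the remaining columns (CL: 3>2, CR: 1>0, R: 8>2); eliminate Opt5.
Among the remaining strategies, none is strictly dominated by another pure strategy of the same player, so the elimination stops.
Surviving strategies — Alice: {Opt1, Opt2, Opt4}; Bob: {CL, CR, R}.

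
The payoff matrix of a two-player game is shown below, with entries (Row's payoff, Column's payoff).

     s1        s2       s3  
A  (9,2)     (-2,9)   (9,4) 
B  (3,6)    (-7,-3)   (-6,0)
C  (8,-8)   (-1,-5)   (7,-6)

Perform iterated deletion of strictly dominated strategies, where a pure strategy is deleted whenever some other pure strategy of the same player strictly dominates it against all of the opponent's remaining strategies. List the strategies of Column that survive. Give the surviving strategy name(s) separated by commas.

s2

Row B is eliminated: A beats it against every remaining column (s1: 9>3, s2: -2>-7, s3: 9>-6).
For Column, s2 strictly dominates s1 on the remaining rows (A: 9>2, C: -5>-8); eliminate s1.
For Column, s2 strictly dominates s3 on the remaining rows (A: 9>4, C: -5>-6); eliminate s3.
Row's strategy A is strictly dominated by C (s2: -1>-2) and is removed.
Among the remaining strategies, none is strictly dominated by another pure strategy of the same player, so the elimination stops.
Surviving strategies — Row: {C}; Column: {s2}.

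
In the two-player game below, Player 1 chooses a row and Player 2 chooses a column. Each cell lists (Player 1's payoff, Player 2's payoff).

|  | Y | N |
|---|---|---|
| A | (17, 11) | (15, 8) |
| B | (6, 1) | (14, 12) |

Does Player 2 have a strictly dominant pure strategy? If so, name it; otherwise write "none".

none

Y fails to dominate N at B (1<12).
N fails to dominate Y at A (8<11).
No single strategy dominates all the others.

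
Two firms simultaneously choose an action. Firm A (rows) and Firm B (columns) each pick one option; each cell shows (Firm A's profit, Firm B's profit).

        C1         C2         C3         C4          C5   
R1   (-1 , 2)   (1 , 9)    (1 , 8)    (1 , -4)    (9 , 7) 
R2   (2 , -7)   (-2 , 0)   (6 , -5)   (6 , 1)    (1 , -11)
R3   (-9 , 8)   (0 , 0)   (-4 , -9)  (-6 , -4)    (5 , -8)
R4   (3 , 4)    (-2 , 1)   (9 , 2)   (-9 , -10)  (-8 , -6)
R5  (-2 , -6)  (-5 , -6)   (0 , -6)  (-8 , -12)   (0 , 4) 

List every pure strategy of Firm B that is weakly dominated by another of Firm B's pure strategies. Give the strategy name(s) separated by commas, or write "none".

Nothing dominates C1: C2 at R3 (8>0); C3 at R3 (8>-9); C4 at R1 (2>-4); C5 at R2 (-7>-11).
C2 is not dominated — it holds its own against C1 at R1 (9>2); C3 at R1 (9>8); C4 at R1 (9>-4); C5 at R1 (9>7).
C3 is not dominated — it holds its own against C1 at R1 (8>2); C2 at R4 (2>1); C4 at R1 (8>-4); C5 at R1 (8>7).
C4: no other strategy beats it everywhere (C1 at R2 (1>-7); C2 at R2 (1>0); C3 at R2 (1>-5); C5 at R2 (1>-11)).
C5: no other strategy beats it everywhere (C1 at R1 (7>2); C2 at R5 (4>-6); C3 at R3 (-8>-9); C4 at R1 (7>-4)).

none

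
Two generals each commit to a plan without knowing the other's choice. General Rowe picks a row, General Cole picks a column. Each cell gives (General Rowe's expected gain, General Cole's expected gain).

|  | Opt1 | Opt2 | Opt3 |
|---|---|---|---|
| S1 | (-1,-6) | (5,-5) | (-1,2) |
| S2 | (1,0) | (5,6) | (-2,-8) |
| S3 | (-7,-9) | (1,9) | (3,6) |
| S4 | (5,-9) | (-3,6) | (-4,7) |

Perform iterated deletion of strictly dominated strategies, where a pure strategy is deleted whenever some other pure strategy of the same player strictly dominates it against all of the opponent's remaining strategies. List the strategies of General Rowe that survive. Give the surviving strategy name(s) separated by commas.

Column Opt1 is eliminated: Opt2 beats it against every remaining row (S1: -5>-6, S2: 6>0, S3: 9>-9, S4: 6>-9).
Row S4 is eliminated: S1 beats it against every remaining column (Opt2: 5>-3, Opt3: -1>-4).
Among the remaining strategies, none is strictly dominated by another pure strategy of the same player, so the elimination stops.
Surviving strategies — General Rowe: {S1, S2, S3}; General Cole: {Opt2, Opt3}.

S1, S2, S3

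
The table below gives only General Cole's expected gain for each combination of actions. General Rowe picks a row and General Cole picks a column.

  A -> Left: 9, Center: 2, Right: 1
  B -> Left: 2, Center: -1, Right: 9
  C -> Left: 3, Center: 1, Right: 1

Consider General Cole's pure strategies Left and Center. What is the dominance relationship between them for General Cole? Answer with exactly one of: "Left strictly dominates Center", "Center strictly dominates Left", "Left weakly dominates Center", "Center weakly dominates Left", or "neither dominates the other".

Left strictly dominates Center

Left's payoffs vs Center's, by General Rowe's action — A: 9>2, B: 2>-1, C: 3>1.
Every comparison favours Left, so Left strictly dominates Center.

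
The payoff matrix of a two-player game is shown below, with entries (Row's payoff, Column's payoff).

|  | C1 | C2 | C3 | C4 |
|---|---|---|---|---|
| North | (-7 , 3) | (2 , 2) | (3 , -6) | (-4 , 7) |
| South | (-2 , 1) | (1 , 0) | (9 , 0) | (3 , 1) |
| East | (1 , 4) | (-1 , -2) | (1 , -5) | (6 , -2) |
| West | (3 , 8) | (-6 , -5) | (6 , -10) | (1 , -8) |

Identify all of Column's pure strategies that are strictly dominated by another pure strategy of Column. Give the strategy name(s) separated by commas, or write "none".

C1: no other strategy beats it everywhere (C2 at North (3>2); C3 at North (3>-6); C4 at South (1=1)).
C2: dominated, since C1 does at least as well everywhere (North: 3>2, South: 1>0, East: 4>-2, West: 8>-5).
C3: dominated, since C1 does at least as well everywhere (North: 3>-6, South: 1>0, East: 4>-5, West: 8>-10).
Nothing dominates C4: C1 at North (7>3); C2 at North (7>2); C3 at North (7>-6).

C2, C3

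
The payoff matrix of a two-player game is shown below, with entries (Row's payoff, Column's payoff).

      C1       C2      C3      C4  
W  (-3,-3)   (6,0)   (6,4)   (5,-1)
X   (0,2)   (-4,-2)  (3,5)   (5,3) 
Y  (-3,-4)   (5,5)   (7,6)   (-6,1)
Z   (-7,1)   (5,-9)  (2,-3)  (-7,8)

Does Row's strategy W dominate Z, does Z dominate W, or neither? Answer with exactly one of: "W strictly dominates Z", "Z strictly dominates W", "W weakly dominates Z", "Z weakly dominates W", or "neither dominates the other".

W's payoffs vs Z's, by Column's action — C1: -3>-7, C2: 6>5, C3: 6>2, C4: 5>-7.
W gives a strictly higher payoff against every action of Column, so W strictly dominates Z.

W strictly dominates Z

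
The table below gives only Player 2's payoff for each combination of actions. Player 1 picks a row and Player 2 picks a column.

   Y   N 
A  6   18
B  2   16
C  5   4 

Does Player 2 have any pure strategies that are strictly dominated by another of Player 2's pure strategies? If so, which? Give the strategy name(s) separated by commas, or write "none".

Nothing dominates Y: N at C (5>4).
N: no other strategy beats it everywhere (Y at A (18>6)).

none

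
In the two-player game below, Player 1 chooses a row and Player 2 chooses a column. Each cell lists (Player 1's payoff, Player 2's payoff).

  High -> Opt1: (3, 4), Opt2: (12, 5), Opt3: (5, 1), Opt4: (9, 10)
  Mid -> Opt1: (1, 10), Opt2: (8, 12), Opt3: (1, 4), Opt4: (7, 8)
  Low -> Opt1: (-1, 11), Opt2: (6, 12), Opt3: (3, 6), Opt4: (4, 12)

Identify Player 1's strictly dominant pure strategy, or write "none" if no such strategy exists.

High

High vs Mid: Opt1: 3>1, Opt2: 12>8, Opt3: 5>1, Opt4: 9>7.
High vs Low: Opt1: 3>-1, Opt2: 12>6, Opt3: 5>3, Opt4: 9>4.
High strictly beats every other strategy against every opponent action, so it is strictly dominant.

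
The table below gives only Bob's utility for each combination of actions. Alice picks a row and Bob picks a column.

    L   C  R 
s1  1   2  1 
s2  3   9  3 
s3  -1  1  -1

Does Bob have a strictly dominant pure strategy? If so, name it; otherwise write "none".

C vs L: s1: 2>1, s2: 9>3, s3: 1>-1.
C vs R: s1: 2>1, s2: 9>3, s3: 1>-1.
C strictly beats every other strategy against every opponent action, so it is strictly dominant.

C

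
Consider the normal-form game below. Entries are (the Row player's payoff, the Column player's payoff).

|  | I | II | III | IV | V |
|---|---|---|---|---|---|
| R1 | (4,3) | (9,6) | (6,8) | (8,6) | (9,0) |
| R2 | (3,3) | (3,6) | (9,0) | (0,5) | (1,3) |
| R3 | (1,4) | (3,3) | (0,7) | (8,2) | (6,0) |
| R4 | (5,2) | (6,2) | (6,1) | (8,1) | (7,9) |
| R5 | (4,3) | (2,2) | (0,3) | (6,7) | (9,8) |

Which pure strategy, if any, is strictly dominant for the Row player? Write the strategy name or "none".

R1 fails to dominate R2 at III (6<9).
R2 fails to dominate R1 at I (3<4).
R3 fails to dominate R1 at I (1<4).
R4 fails to dominate R1 at II (6<9).
R5 fails to dominate R1 at I (4=4).
No single strategy dominates all the others.

none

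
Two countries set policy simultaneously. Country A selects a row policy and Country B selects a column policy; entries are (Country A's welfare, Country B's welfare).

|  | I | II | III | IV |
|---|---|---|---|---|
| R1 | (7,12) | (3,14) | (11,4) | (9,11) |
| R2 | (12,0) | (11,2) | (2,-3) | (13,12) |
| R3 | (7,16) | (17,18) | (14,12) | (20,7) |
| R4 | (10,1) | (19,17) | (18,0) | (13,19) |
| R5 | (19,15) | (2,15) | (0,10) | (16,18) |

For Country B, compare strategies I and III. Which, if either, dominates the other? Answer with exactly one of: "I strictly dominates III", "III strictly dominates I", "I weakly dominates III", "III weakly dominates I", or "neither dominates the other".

Compare I to III across each choice by Country A: R1: 12>4, R2: 0>-3, R3: 16>12, R4: 1>0, R5: 15>10.
Every comparison favours I, so I strictly dominates III.

I strictly dominates III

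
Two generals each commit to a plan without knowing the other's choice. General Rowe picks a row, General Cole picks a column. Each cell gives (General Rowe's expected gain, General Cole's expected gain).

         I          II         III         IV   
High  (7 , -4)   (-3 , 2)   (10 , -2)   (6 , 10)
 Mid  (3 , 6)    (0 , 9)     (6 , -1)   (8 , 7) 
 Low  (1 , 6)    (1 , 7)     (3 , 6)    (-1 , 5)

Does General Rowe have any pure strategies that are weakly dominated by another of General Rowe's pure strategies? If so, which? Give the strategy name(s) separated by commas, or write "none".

High: no other strategy beats it everywhere (Mid at I (7>3); Low at I (7>1)).
Mid: no other strategy beats it everywhere (High at II (0>-3); Low at I (3>1)).
Nothing dominates Low: High at II (1>-3); Mid at II (1>0).

none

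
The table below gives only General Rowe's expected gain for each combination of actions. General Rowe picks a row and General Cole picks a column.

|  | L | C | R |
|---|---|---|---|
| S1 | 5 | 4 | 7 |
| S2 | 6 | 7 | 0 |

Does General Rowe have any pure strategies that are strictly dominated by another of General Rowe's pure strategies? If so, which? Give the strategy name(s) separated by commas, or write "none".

none

Nothing dominates S1: S2 at R (7>0).
S2 is not dominated — it holds its own against S1 at L (6>5).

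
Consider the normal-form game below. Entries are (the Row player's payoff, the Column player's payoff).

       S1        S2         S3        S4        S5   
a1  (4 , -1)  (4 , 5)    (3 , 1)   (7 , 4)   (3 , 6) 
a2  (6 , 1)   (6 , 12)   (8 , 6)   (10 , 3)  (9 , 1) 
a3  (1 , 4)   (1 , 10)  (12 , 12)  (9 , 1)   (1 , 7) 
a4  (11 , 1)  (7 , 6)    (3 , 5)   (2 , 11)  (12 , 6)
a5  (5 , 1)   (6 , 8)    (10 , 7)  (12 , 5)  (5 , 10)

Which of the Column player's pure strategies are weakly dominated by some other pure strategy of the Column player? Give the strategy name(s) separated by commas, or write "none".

S1

S1 is weakly dominated by S2 (a1: 5>-1, a2: 12>1, a3: 10>4, a4: 6>1, a5: 8>1).
S2: no other strategy beats it everywhere (S1 at a1 (5>-1); S3 at a1 (5>1); S4 at a1 (5>4); S5 at a2 (12>1)).
S3: no other strategy beats it everywhere (S1 at a1 (1>-1); S2 at a3 (12>10); S4 at a2 (6>3); S5 at a2 (6>1)).
S4: no other strategy beats it everywhere (S1 at a1 (4>-1); S2 at a4 (11>6); S3 at a1 (4>1); S5 at a2 (3>1)).
S5: no other strategy beats it everywhere (S1 at a1 (6>-1); S2 at a1 (6>5); S3 at a1 (6>1); S4 at a1 (6>4)).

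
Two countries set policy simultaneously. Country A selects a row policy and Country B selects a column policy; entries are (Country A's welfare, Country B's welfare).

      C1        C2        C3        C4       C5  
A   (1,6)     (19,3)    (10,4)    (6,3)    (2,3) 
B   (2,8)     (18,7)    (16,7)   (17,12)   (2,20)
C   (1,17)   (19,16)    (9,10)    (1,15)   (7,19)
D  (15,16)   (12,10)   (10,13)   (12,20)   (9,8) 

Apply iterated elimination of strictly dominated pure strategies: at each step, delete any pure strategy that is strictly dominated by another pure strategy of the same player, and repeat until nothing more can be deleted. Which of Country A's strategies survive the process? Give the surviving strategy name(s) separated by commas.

B, D

Country B's strategy C2 is strictly dominated by C1 (A: 6>3, B: 8>7, C: 17>16, D: 16>10) and is removed.
Country A's strategy C is strictly dominated by D (C1: 15>1, C3: 10>9, C4: 12>1, C5: 9>7) and is removed.
Column C3 is eliminated: C1 beats it against every remaining row (A: 6>4, B: 8>7, D: 16>13).
For Country A, D strictly dominates A on the remaining columns (C1: 15>1, C4: 12>6, C5: 9>2); eliminate A.
Column C1 is eliminated: C4 beats it against every remaining row (B: 12>8, D: 20>16).
Among the remaining strategies, none is strictly dominated by another pure strategy of the same player, so the elimination stops.
Surviving strategies — Country A: {B, D}; Country B: {C4, C5}.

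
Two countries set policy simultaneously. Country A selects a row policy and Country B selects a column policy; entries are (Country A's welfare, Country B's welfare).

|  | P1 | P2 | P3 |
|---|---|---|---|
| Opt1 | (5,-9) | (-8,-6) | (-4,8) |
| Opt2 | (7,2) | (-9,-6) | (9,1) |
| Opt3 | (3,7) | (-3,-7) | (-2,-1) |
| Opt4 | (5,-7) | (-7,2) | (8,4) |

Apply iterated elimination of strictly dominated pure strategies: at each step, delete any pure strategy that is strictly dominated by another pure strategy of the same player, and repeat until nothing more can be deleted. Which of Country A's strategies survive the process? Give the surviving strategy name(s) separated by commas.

For Country B, P3 strictly dominates P2 on the remaining rows (Opt1: 8>-6, Opt2: 1>-6, Opt3: -1>-7, Opt4: 4>2); eliminate P2.
Row Opt1 is eliminated: Opt2 beats it against every remaining column (P1: 7>5, P3: 9>-4).
Country A's strategy Opt3 is strictly dominated by Opt2 (P1: 7>3, P3: 9>-2) and is removed.
Country A's strategy Opt4 is strictly dominated by Opt2 (P1: 7>5, P3: 9>8) and is removed.
Country B's strategy P3 is strictly dominated by P1 (Opt2: 2>1) and is removed.
Among the remaining strategies, none is strictly dominated by another pure strategy of the same player, so the elimination stops.
Surviving strategies — Country A: {Opt2}; Country B: {P1}.

Opt2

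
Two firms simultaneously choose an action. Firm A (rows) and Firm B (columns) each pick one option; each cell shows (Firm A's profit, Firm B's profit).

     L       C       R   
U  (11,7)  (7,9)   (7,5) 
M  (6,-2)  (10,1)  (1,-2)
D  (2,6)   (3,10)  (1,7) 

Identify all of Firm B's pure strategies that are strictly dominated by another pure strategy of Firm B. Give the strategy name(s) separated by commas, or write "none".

C strictly dominates L — U: 9>7, M: 1>-2, D: 10>6.
C is not dominated — it holds its own against L at U (9>7); R at U (9>5).
R is strictly dominated by C (U: 9>5, M: 1>-2, D: 10>7).

L, R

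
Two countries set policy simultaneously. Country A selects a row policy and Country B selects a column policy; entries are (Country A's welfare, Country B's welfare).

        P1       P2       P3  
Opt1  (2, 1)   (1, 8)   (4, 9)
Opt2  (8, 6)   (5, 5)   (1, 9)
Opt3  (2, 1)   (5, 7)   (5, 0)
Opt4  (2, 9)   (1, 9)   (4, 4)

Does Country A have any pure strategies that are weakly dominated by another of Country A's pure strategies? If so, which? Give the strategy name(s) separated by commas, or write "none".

Opt1: dominated, since Opt3 does at least as well everywhere (P1: 2=2, P2: 5>1, P3: 5>4).
Opt2 is not dominated — it holds its own against Opt1 at P1 (8>2); Opt3 at P1 (8>2); Opt4 at P1 (8>2).
Opt3 is not dominated — it holds its own against Opt1 at P2 (5>1); Opt2 at P3 (5>1); Opt4 at P2 (5>1).
Opt3 weakly dominates Opt4 — P1: 2=2, P2: 5>1, P3: 5>4.

Opt1, Opt4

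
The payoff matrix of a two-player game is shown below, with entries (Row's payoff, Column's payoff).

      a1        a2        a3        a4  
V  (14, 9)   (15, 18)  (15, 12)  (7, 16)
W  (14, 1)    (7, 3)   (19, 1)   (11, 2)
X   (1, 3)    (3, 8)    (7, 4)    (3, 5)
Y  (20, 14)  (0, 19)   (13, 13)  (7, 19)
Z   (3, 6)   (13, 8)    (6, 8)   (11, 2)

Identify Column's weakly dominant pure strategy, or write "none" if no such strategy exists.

a2 vs a1: V: 18>9, W: 3>1, X: 8>3, Y: 19>14, Z: 8>6.
a2 vs a3: V: 18>12, W: 3>1, X: 8>4, Y: 19>13, Z: 8=8.
a2 vs a4: V: 18>16, W: 3>2, X: 8>5, Y: 19=19, Z: 8>2.
a2 is at least as good as every other strategy against every opponent action, so it is weakly dominant.

a2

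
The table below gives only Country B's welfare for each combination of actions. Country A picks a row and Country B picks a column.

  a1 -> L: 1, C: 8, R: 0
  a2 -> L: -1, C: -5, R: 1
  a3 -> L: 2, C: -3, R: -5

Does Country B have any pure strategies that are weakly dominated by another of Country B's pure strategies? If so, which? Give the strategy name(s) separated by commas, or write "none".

L: no other strategy beats it everywhere (C at a2 (-1>-5); R at a1 (1>0)).
C is not dominated — it holds its own against L at a1 (8>1); R at a1 (8>0).
R: no other strategy beats it everywhere (L at a2 (1>-1); C at a2 (1>-5)).

none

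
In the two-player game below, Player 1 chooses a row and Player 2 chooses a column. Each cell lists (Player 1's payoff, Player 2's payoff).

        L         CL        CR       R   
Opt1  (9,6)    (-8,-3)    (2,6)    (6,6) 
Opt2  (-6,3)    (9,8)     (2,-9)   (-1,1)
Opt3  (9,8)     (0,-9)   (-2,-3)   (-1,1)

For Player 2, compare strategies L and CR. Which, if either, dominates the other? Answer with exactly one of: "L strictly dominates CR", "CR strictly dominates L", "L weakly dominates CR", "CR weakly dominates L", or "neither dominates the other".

L weakly dominates CR

Compare L to CR across each opponent action: Opt1: 6=6, Opt2: 3>-9, Opt3: 8>-3.
L is at least as good everywhere and strictly better somewhere (tied only at Opt1), so L weakly but not strictly dominates CR.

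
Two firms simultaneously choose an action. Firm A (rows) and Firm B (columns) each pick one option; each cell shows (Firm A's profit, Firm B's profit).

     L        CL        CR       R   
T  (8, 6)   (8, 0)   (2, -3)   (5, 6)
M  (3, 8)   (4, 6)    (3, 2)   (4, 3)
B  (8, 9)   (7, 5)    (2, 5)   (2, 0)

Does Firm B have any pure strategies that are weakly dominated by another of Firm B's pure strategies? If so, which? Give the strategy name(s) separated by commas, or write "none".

CL, CR, R

Nothing dominates L: CL at T (6>0); CR at T (6>-3); R at M (8>3).
CL: dominated, since L does at least as well everywhere (T: 6>0, M: 8>6, B: 9>5).
CR: dominated, since L does at least as well everywhere (T: 6>-3, M: 8>2, B: 9>5).
R: dominated, since L does at least as well everywhere (T: 6=6, M: 8>3, B: 9>0).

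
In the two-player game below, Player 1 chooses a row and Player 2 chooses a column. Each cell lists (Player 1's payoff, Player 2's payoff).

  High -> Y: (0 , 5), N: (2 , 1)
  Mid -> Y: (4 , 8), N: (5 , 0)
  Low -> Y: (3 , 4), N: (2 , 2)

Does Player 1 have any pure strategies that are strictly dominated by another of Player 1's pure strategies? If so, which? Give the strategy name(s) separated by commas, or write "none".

High: dominated, since Mid does at least as well everywhere (Y: 4>0, N: 5>2).
Mid is not dominated — it holds its own against High at Y (4>0); Low at Y (4>3).
Mid strictly dominates Low — Y: 4>3, N: 5>2.

High, Low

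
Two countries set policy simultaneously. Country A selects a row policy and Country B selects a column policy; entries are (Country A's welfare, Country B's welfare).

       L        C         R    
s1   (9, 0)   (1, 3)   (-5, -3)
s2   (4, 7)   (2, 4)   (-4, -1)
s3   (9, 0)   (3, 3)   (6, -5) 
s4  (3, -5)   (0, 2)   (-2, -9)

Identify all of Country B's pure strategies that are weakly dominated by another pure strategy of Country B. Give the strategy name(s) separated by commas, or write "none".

R

L is not dominated — it holds its own against C at s2 (7>4); R at s1 (0>-3).
C: no other strategy beats it everywhere (L at s1 (3>0); R at s1 (3>-3)).
R is weakly dominated by L (s1: 0>-3, s2: 7>-1, s3: 0>-5, s4: -5>-9).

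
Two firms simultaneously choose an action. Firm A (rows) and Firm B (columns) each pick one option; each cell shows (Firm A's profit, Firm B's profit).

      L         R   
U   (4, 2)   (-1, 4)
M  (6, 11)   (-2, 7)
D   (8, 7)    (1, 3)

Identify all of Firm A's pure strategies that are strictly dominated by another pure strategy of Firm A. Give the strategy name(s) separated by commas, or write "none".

D strictly dominates U — L: 8>4, R: 1>-1.
M: dominated, since D does at least as well everywhere (L: 8>6, R: 1>-2).
D: no other strategy beats it everywhere (U at L (8>4); M at L (8>6)).

U, M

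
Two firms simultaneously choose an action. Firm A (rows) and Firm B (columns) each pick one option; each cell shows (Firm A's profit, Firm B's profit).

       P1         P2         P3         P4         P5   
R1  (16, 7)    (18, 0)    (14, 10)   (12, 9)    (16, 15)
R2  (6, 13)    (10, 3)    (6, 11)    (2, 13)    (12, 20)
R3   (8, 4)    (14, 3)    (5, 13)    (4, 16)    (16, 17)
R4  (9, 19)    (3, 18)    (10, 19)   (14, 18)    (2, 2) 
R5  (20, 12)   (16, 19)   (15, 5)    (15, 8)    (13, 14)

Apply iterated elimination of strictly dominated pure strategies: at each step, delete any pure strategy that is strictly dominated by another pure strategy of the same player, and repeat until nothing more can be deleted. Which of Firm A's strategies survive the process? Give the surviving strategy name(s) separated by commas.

For Firm A, R1 strictly dominates R2 on the remaining columns (P1: 16>6, P2: 18>10, P3: 14>6, P4: 12>2, P5: 16>12); eliminate R2.
Firm A's strategy R4 is strictly dominated by R5 (P1: 20>9, P2: 16>3, P3: 15>10, P4: 15>14, P5: 13>2) and is removed.
Firm B's strategy P1 is strictly dominated by P5 (R1: 15>7, R3: 17>4, R5: 14>12) and is removed.
Firm B's strategy P3 is strictly dominated by P5 (R1: 15>10, R3: 17>13, R5: 14>5) and is removed.
Firm B's strategy P4 is strictly dominated by P5 (R1: 15>9, R3: 17>16, R5: 14>8) and is removed.
Firm A's strategy R5 is strictly dominated by R1 (P2: 18>16, P5: 16>13) and is removed.
Column P2 is eliminated: P5 beats it against every remaining row (R1: 15>0, R3: 17>3).
Among the remaining strategies, none is strictly dominated by another pure strategy of the same player, so the elimination stops.
Surviving strategies — Firm A: {R1, R3}; Firm B: {P5}.

R1, R3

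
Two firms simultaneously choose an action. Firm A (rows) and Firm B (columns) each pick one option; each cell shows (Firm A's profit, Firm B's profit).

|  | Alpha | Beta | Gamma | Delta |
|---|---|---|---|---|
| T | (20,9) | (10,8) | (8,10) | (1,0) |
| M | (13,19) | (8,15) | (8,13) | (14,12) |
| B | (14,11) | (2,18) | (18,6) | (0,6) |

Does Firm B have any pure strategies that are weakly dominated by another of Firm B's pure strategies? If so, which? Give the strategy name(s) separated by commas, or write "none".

Alpha is not dominated — it holds its own against Beta at T (9>8); Gamma at M (19>13); Delta at T (9>0).
Beta is not dominated — it holds its own against Alpha at B (18>11); Gamma at M (15>13); Delta at T (8>0).
Gamma: no other strategy beats it everywhere (Alpha at T (10>9); Beta at T (10>8); Delta at T (10>0)).
Alpha weakly dominates Delta — T: 9>0, M: 19>12, B: 11>6.

Delta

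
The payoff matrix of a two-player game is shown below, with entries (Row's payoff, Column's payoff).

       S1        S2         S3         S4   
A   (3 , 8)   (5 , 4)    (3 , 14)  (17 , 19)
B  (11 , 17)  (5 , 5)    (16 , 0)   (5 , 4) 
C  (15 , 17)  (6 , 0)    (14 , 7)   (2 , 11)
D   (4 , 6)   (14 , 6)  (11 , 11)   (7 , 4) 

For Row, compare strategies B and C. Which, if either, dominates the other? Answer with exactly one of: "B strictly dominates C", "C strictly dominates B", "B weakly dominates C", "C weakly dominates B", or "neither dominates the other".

neither dominates the other

B's payoffs vs C's, by Column's action — S1: 11<15, S2: 5<6, S3: 16>14, S4: 5>2.
B does better at S3, S4 but worse at S1, S2; neither strategy dominates the other.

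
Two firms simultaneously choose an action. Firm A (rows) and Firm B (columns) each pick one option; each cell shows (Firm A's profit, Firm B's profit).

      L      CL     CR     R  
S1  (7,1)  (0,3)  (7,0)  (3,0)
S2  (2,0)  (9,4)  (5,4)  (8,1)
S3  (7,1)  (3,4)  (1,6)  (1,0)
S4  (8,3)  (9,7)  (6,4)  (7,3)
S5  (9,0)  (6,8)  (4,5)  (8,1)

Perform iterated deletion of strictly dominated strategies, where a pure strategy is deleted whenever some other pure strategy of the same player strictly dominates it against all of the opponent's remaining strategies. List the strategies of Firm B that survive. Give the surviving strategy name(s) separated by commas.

CL, CR

Row S3 is eliminated: S4 beats it against every remaining column (L: 8>7, CL: 9>3, CR: 6>1, R: 7>1).
Firm B's strategy L is strictly dominated by CL (S1: 3>1, S2: 4>0, S4: 7>3, S5: 8>0) and is removed.
For Firm B, CL strictly dominates R on the remaining rows (S1: 3>0, S2: 4>1, S4: 7>3, S5: 8>1); eliminate R.
Firm A's strategy S5 is strictly dominated by S2 (CL: 9>6, CR: 5>4) and is removed.
Among the remaining strategies, none is strictly dominated by another pure strategy of the same player, so the elimination stops.
Surviving strategies — Firm A: {S1, S2, S4}; Firm B: {CL, CR}.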